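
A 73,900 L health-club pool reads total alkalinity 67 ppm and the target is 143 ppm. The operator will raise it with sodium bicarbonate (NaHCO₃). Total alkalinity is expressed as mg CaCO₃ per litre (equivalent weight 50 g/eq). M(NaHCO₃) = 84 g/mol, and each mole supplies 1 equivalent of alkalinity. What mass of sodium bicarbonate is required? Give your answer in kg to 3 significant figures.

9.44 kg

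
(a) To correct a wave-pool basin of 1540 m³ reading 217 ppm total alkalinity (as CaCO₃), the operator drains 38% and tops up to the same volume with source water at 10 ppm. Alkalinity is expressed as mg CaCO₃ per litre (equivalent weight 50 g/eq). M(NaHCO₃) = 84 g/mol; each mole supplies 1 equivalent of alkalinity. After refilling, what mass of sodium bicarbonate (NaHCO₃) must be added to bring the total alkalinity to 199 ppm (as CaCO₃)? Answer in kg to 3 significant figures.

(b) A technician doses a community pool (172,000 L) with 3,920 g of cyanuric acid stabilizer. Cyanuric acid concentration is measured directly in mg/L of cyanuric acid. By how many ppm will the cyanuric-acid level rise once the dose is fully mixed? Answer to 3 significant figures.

(a) 157 kg; (b) 22.8 ppm

(a) Volume: 1540 m³ = 1,540,000 L.
(a) After draining 38% and refilling: 217 × 0.62 + 10 × 0.38 = 138.34 ppm.
(a) Deficit to target: 199 − 138.34 = 60.66 mg/L.
(a) As CaCO₃: 60.66 mg/L × 1,540,000 L = 93,420 g; ÷ 50 g/eq ÷ 1 = 1868 mol NaHCO₃.
(a) Mass: 1868 × 84 = 156,900 g.

(b) Rise: 3,920 g / 172,000 L × 1000 = 22.79 mg/L.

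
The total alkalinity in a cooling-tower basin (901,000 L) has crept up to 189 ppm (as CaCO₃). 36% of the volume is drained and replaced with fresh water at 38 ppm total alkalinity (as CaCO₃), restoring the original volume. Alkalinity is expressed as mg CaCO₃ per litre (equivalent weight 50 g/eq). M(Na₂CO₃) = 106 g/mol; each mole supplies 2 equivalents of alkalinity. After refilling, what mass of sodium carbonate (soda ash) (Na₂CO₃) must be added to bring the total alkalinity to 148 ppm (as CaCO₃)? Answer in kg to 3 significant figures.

12.8 kg

After draining 36% and refilling: 189 × 0.64 + 38 × 0.36 = 134.64 ppm.
Deficit to target: 148 − 134.64 = 13.36 mg/L.
As CaCO₃: 13.36 mg/L × 901,000 L = 12,040 g; ÷ 50 g/eq ÷ 2 = 120.4 mol Na₂CO₃.
Mass: 120.4 × 106 = 12,760 g.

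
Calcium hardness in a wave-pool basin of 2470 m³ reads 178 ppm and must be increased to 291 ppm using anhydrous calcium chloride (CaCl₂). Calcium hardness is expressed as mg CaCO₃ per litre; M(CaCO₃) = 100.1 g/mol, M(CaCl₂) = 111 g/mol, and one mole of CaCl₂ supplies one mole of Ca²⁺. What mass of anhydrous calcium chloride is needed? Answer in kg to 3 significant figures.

Volume: 2470 m³ = 2,470,000 L.
Hardness to add: (291 − 178) = 113 mg/L as CaCO₃ × 2,470,000 L = 279,100 g as CaCO₃.
Moles of Ca²⁺ (1 mol Ca²⁺ ≡ 1 mol CaCO₃): 279,100 / 100.1 g/mol = 2788 mol.
Mass of CaCl₂: 2788 × 111 = 309,500 g.

310 kg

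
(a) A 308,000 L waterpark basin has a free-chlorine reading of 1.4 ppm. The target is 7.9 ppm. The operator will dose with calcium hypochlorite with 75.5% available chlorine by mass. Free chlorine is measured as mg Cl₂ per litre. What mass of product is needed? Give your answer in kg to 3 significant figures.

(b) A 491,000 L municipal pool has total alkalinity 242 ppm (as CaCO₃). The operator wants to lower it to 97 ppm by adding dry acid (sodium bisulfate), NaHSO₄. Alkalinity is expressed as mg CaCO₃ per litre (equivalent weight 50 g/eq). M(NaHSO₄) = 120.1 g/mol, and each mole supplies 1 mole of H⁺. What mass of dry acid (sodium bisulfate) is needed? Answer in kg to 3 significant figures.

(a) 2.65 kg; (b) 171 kg

(a) Chlorine deficit: 7.9 − 1.4 = 6.5 ppm = 6.5 mg/L as Cl₂.
(a) Cl₂ equivalent needed: 6.5 mg/L × 308,000 L = 2,002,000 mg = 2002 g.
(a) Product at 75.5% available chlorine: 2002 / 0.755 = 2652 g.

(b) Alkalinity to neutralize: (242 − 97) = 145 mg/L as CaCO₃ × 491,000 L = 71,200 g as CaCO₃.
(b) Equivalents of H⁺ required: 71,200 ÷ 50 g/eq = 1424 eq = 1424 mol NaHSO₄.
(b) Mass of NaHSO₄: 1424 × 120.1 = 171,000 g.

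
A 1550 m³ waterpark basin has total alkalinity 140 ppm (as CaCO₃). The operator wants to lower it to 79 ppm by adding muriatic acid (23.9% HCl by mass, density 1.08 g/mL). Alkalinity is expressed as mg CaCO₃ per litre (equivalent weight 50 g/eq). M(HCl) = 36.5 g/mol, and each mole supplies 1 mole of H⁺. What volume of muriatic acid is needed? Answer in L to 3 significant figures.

Volume: 1550 m³ = 1,550,000 L.
Alkalinity to neutralize: (140 − 79) = 61 mg/L as CaCO₃ × 1,550,000 L = 94,550 g as CaCO₃.
Equivalents of H⁺ required: 94,550 ÷ 50 g/eq = 1891 eq = 1891 mol HCl.
Mass of HCl: 1891 × 36.5 = 69,020 g.
Mass of 23.9% solution: 69,020 / 0.239 = 288,800 g.
Volume: 288,800 g ÷ 1.08 g/mL = 267,400 mL.

267 L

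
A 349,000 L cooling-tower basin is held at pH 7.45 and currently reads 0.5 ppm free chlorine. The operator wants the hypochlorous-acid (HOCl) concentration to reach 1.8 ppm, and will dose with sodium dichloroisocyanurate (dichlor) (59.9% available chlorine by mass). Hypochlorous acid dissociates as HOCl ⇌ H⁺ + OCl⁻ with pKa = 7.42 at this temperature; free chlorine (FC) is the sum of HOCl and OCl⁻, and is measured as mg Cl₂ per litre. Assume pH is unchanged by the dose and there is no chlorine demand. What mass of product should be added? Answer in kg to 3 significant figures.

[OCl⁻]/[HOCl] = 10^(pH − pKa) = 10^(7.45 − 7.42) = 1.072; fraction as HOCl = 1/(1 + 1.072) = 0.4827.
Free chlorine required for 1.8 ppm HOCl: 1.8 / 0.4827 = 3.729 ppm.
FC to add: 3.729 − 0.5 = 3.229 mg/L as Cl₂.
Cl₂ equivalent: 3.229 mg/L × 349,000 L = 1127 g.
Product at 59.9% available Cl: 1127 / 0.599 = 1881 g.

1.88 kg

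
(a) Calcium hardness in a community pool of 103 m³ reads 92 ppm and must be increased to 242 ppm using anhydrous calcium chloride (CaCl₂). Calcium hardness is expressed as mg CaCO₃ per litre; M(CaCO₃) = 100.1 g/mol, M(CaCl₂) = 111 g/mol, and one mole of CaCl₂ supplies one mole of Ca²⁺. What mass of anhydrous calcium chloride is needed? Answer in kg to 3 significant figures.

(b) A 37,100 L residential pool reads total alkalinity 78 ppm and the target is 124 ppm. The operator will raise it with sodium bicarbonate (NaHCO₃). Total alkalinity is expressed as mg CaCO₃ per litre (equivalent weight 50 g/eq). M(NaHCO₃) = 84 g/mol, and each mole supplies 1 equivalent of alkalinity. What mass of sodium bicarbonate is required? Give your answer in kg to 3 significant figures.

(a) 17.1 kg; (b) 2.87 kg

(a) Volume: 103 m³ = 103,000 L.
(a) Hardness to add: (242 − 92) = 150 mg/L as CaCO₃ × 103,000 L = 15,450 g as CaCO₃.
(a) Moles of Ca²⁺ (1 mol Ca²⁺ ≡ 1 mol CaCO₃): 15,450 / 100.1 g/mol = 154.3 mol.
(a) Mass of CaCl₂: 154.3 × 111 = 17,130 g.

(b) Alkalinity to add: (124 − 78) = 46 mg/L as CaCO₃ × 37,100 L = 1707 g as CaCO₃.
(b) Equivalents: 1707 g ÷ 50 g/eq = 34.13 eq.
(b) NaHCO₃ supplies 1 eq per mole → 34.13 mol.
(b) Mass: 34.13 mol × 84 g/mol = 2867 g.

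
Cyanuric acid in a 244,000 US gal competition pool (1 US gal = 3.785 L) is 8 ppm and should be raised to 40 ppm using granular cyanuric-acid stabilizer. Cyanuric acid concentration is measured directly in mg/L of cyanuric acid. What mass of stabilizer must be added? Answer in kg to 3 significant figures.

29.6 kg

Volume: 244,000 US gal × 3.785 L/gal = 923,540 L.
CYA to add: (40 − 8) = 32 mg/L × 923,540 L = 29,550 g cyanuric acid.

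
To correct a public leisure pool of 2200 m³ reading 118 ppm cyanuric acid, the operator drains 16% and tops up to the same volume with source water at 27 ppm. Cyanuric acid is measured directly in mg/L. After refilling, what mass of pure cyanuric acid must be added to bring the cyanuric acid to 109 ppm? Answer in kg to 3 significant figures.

12.2 kg

Volume: 2200 m³ = 2,200,000 L.
After draining 16% and refilling: 118 × 0.84 + 27 × 0.16 = 103.44 ppm.
Deficit to target: 109 − 103.44 = 5.56 mg/L.
Mass: 5.56 mg/L × 2,200,000 L = 12,230 g cyanuric acid.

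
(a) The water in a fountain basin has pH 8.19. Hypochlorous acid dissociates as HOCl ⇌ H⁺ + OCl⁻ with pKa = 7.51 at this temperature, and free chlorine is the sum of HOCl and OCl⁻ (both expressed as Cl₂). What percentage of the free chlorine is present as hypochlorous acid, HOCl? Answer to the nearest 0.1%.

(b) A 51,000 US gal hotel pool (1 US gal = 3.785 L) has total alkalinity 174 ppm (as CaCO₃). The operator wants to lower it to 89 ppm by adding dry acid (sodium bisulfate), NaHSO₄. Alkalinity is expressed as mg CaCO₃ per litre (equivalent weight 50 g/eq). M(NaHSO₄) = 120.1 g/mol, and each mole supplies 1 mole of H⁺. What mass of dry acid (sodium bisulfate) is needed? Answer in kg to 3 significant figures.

(a) 17.3%; (b) 39.4 kg

(a) [OCl⁻]/[HOCl] = 10^(pH − pKa) = 10^(8.19 − 7.51) = 10^0.68 = 4.786.
(a) Fraction as HOCl = 1 / (1 + 4.786) = 0.1728.

(b) Volume: 51,000 US gal × 3.785 L/gal = 193,035 L.
(b) Alkalinity to neutralize: (174 − 89) = 85 mg/L as CaCO₃ × 193,035 L = 16,410 g as CaCO₃.
(b) Equivalents of H⁺ required: 16,410 ÷ 50 g/eq = 328.2 eq = 328.2 mol NaHSO₄.
(b) Mass of NaHSO₄: 328.2 × 120.1 = 39,410 g.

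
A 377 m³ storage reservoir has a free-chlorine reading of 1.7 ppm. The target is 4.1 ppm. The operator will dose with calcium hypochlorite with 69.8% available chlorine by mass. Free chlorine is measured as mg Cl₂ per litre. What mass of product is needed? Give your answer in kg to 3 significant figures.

Volume: 377 m³ = 377,000 L.
Chlorine deficit: 4.1 − 1.7 = 2.4 ppm = 2.4 mg/L as Cl₂.
Cl₂ equivalent needed: 2.4 mg/L × 377,000 L = 904,800 mg = 904.8 g.
Product at 69.8% available chlorine: 904.8 / 0.698 = 1296 g.

1.30 kg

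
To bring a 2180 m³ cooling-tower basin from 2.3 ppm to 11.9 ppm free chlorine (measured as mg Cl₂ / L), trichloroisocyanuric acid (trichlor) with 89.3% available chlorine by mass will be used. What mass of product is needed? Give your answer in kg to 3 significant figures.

23.4 kg

Volume: 2180 m³ = 2,180,000 L.
Chlorine deficit: 11.9 − 2.3 = 9.6 ppm = 9.6 mg/L as Cl₂.
Cl₂ equivalent needed: 9.6 mg/L × 2,180,000 L = 20,930,000 mg = 20,930 g.
Product at 89.3% available chlorine: 20,930 / 0.893 = 23,440 g.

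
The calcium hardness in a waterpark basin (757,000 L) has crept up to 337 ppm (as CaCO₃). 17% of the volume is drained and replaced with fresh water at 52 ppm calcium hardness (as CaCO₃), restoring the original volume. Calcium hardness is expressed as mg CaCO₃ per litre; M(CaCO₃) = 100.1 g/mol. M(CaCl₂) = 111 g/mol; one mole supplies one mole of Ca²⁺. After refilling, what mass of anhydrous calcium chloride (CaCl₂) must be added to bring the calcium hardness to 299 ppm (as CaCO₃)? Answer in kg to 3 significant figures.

8.77 kg

After draining 17% and refilling: 337 × 0.83 + 52 × 0.17 = 288.55 ppm.
Deficit to target: 299 − 288.55 = 10.45 mg/L.
As CaCO₃: 10.45 mg/L × 757,000 L = 7911 g; ÷ 100.1 = 79.03 mol Ca²⁺.
Mass: 79.03 × 111 = 8772 g.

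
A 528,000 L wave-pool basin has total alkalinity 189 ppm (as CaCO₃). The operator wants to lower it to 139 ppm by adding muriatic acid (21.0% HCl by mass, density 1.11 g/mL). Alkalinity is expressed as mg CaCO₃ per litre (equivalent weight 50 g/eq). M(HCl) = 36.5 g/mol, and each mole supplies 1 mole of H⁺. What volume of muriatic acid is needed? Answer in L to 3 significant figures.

Alkalinity to neutralize: (189 − 139) = 50 mg/L as CaCO₃ × 528,000 L = 26,400 g as CaCO₃.
Equivalents of H⁺ required: 26,400 ÷ 50 g/eq = 528 eq = 528 mol HCl.
Mass of HCl: 528 × 36.5 = 19,270 g.
Mass of 21.0% solution: 19,270 / 0.21 = 91,770 g.
Volume: 91,770 g ÷ 1.11 g/mL = 82,680 mL.

82.7 L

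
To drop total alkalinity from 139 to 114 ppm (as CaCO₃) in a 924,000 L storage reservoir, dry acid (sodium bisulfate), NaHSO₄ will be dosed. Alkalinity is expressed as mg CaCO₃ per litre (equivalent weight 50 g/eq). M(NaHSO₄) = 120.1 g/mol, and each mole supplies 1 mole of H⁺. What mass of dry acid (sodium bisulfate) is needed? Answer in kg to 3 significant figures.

Alkalinity to neutralize: (139 − 114) = 25 mg/L as CaCO₃ × 924,000 L = 23,100 g as CaCO₃.
Equivalents of H⁺ required: 23,100 ÷ 50 g/eq = 462 eq = 462 mol NaHSO₄.
Mass of NaHSO₄: 462 × 120.1 = 55,490 g.

55.5 kg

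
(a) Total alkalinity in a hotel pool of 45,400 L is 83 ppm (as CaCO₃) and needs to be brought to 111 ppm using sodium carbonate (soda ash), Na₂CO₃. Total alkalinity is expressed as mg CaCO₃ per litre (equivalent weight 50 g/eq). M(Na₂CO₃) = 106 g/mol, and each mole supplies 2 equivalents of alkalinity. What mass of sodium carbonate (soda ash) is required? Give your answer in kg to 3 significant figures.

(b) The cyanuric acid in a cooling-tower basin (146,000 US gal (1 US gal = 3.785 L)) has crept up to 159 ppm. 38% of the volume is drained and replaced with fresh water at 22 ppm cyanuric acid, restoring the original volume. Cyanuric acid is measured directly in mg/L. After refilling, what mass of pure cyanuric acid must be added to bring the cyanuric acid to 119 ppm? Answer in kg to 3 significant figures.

(a) 1.35 kg; (b) 6.66 kg

(a) Alkalinity to add: (111 − 83) = 28 mg/L as CaCO₃ × 45,400 L = 1271 g as CaCO₃.
(a) Equivalents: 1271 g ÷ 50 g/eq = 25.42 eq.
(a) Each mole of Na₂CO₃ supplies 2 eq, so 25.42 / 2 = 12.71 mol.
(a) Mass: 12.71 mol × 106 g/mol = 1347 g.

(b) Volume: 146,000 US gal × 3.785 L/gal = 552,610 L.
(b) After draining 38% and refilling: 159 × 0.62 + 22 × 0.38 = 106.94 ppm.
(b) Deficit to target: 119 − 106.94 = 12.06 mg/L.
(b) Mass: 12.06 mg/L × 552,610 L = 6664 g cyanuric acid.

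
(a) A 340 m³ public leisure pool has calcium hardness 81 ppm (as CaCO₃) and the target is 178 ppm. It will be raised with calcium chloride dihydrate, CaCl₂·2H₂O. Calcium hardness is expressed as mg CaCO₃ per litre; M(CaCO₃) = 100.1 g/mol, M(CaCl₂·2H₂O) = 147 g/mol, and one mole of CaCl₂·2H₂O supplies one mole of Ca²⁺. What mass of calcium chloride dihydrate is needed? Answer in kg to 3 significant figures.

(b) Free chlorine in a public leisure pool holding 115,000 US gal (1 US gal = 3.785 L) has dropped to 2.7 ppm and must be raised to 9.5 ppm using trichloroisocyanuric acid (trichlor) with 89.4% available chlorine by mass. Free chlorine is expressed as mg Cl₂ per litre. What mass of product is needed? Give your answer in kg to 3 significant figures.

(a) 48.4 kg; (b) 3.31 kg

(a) Volume: 340 m³ = 340,000 L.
(a) Hardness to add: (178 − 81) = 97 mg/L as CaCO₃ × 340,000 L = 32,980 g as CaCO₃.
(a) Moles of Ca²⁺ (1 mol Ca²⁺ ≡ 1 mol CaCO₃): 32,980 / 100.1 g/mol = 329.5 mol.
(a) Mass of CaCl₂·2H₂O: 329.5 × 147 = 48,430 g.

(b) Volume: 115,000 US gal × 3.785 L/gal = 435,275 L.
(b) Chlorine deficit: 9.5 − 2.7 = 6.8 ppm = 6.8 mg/L as Cl₂.
(b) Cl₂ equivalent needed: 6.8 mg/L × 435,275 L = 2,960,000 mg = 2960 g.
(b) Product at 89.4% available chlorine: 2960 / 0.894 = 3311 g.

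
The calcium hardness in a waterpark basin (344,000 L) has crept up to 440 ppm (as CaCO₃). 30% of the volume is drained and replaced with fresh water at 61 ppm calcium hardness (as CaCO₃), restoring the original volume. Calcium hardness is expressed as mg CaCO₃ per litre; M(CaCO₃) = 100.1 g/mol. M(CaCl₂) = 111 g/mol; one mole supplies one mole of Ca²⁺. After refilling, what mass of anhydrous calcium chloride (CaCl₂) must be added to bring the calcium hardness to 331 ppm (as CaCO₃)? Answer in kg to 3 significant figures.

After draining 30% and refilling: 440 × 0.70 + 61 × 0.30 = 326.3 ppm.
Deficit to target: 331 − 326.3 = 4.7 mg/L.
As CaCO₃: 4.7 mg/L × 344,000 L = 1617 g; ÷ 100.1 = 16.15 mol Ca²⁺.
Mass: 16.15 × 111 = 1793 g.

1.79 kg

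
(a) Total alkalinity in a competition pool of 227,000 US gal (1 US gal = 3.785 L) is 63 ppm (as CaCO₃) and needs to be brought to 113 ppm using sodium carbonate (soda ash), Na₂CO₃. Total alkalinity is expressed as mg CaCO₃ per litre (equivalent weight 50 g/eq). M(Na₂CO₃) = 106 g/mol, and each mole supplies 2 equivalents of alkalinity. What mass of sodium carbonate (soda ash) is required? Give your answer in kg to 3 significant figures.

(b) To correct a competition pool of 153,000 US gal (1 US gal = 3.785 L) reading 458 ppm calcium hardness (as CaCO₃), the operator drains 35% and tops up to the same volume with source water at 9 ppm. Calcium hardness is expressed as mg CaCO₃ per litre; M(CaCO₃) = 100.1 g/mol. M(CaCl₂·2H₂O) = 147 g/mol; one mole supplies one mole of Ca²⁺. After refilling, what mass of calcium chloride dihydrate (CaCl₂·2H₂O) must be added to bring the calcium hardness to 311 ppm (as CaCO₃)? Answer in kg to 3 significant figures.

(a) Volume: 227,000 US gal × 3.785 L/gal = 859,195 L.
(a) Alkalinity to add: (113 − 63) = 50 mg/L as CaCO₃ × 859,195 L = 42,960 g as CaCO₃.
(a) Equivalents: 42,960 g ÷ 50 g/eq = 859.2 eq.
(a) Each mole of Na₂CO₃ supplies 2 eq, so 859.2 / 2 = 429.6 mol.
(a) Mass: 429.6 mol × 106 g/mol = 45,540 g.

(b) Volume: 153,000 US gal × 3.785 L/gal = 579,105 L.
(b) After draining 35% and refilling: 458 × 0.65 + 9 × 0.35 = 300.85 ppm.
(b) Deficit to target: 311 − 300.85 = 10.15 mg/L.
(b) As CaCO₃: 10.15 mg/L × 579,105 L = 5878 g; ÷ 100.1 = 58.72 mol Ca²⁺.
(b) Mass: 58.72 × 147 = 8632 g.

(a) 45.5 kg; (b) 8.63 kg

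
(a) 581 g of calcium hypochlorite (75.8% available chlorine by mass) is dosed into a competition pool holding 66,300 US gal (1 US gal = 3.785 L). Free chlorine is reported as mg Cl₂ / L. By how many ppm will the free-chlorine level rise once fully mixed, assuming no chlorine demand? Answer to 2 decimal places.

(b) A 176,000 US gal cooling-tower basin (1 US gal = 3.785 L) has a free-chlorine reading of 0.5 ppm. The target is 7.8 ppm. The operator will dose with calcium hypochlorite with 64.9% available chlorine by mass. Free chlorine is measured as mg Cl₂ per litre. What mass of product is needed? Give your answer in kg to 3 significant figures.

(a) 1.75 ppm; (b) 7.49 kg

(a) Volume: 66,300 US gal × 3.785 L/gal = 250,946 L.
(a) Available chlorine delivered: 581 g × 0.758 = 440.4 g as Cl₂.
(a) Concentration rise: 440.4 g / 250,946 L = 1.755 mg/L = 1.75 ppm.

(b) Volume: 176,000 US gal × 3.785 L/gal = 666,160 L.
(b) Chlorine deficit: 7.8 − 0.5 = 7.3 ppm = 7.3 mg/L as Cl₂.
(b) Cl₂ equivalent needed: 7.3 mg/L × 666,160 L = 4,863,000 mg = 4863 g.
(b) Product at 64.9% available chlorine: 4863 / 0.649 = 7493 g.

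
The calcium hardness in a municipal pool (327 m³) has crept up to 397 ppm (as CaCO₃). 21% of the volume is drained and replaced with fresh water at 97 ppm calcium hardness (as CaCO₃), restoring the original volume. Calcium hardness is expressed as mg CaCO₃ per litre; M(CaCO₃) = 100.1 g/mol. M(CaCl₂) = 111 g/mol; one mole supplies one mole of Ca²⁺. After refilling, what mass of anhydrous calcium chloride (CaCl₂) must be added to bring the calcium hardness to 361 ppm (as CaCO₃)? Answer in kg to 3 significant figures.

9.79 kg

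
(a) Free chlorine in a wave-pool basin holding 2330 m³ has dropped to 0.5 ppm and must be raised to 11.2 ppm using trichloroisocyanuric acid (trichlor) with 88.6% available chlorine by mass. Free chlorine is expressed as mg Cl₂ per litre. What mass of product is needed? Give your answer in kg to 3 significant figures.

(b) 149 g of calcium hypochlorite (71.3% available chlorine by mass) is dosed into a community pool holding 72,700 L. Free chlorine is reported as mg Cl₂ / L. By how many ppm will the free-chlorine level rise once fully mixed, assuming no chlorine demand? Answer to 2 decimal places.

(a) 28.1 kg; (b) 1.46 ppm

(a) Volume: 2330 m³ = 2,330,000 L.
(a) Chlorine deficit: 11.2 − 0.5 = 10.7 ppm = 10.7 mg/L as Cl₂.
(a) Cl₂ equivalent needed: 10.7 mg/L × 2,330,000 L = 24,930,000 mg = 24,930 g.
(a) Product at 88.6% available chlorine: 24,930 / 0.886 = 28,140 g.

(b) Available chlorine delivered: 149 g × 0.713 = 106.2 g as Cl₂.
(b) Concentration rise: 106.2 g / 72,700 L = 1.461 mg/L = 1.46 ppm.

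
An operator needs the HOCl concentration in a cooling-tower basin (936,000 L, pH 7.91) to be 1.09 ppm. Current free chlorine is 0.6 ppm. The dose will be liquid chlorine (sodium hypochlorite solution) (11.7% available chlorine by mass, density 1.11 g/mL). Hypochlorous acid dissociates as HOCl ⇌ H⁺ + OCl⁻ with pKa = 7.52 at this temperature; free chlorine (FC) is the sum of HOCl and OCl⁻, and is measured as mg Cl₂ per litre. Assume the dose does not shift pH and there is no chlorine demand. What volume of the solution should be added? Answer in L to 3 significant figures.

[OCl⁻]/[HOCl] = 10^(pH − pKa) = 10^(7.91 − 7.52) = 2.455; fraction as HOCl = 1/(1 + 2.455) = 0.2895.
Free chlorine required for 1.09 ppm HOCl: 1.09 / 0.2895 = 3.766 ppm.
FC to add: 3.766 − 0.6 = 3.166 mg/L as Cl₂.
Cl₂ equivalent: 3.166 mg/L × 936,000 L = 2963 g.
Product at 11.7% available Cl: 2963 / 0.117 = 25,330 g.
Volume: 25,330 g ÷ 1.11 g/mL = 22,820 mL.

22.8 L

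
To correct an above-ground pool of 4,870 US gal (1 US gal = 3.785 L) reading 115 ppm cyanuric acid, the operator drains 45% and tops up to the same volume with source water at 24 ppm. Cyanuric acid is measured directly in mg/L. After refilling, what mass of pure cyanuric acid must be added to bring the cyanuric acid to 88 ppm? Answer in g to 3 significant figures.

257 g

Volume: 4,870 US gal × 3.785 L/gal = 18,433 L.
After draining 45% and refilling: 115 × 0.55 + 24 × 0.45 = 74.05 ppm.
Deficit to target: 88 − 74.05 = 13.95 mg/L.
Mass: 13.95 mg/L × 18,433 L = 257.1 g cyanuric acid.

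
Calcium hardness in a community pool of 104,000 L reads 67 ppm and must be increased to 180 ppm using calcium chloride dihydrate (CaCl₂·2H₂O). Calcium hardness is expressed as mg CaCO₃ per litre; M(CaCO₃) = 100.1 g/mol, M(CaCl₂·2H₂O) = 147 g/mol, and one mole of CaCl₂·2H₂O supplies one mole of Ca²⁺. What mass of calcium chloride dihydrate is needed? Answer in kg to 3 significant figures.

17.3 kg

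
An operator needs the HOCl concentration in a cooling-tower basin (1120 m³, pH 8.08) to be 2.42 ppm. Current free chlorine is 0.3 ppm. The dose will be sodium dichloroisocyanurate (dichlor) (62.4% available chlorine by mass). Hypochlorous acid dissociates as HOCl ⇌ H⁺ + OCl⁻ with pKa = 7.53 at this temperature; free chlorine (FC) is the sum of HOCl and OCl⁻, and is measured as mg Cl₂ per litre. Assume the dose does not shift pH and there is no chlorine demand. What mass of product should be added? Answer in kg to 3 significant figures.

19.2 kg

Volume: 1120 m³ = 1,120,000 L.
[OCl⁻]/[HOCl] = 10^(pH − pKa) = 10^(8.08 − 7.53) = 3.548; fraction as HOCl = 1/(1 + 3.548) = 0.2199.
Free chlorine required for 2.42 ppm HOCl: 2.42 / 0.2199 = 11.01 ppm.
FC to add: 11.01 − 0.3 = 10.71 mg/L as Cl₂.
Cl₂ equivalent: 10.71 mg/L × 1,120,000 L = 11,990 g.
Product at 62.4% available Cl: 11,990 / 0.624 = 19,220 g.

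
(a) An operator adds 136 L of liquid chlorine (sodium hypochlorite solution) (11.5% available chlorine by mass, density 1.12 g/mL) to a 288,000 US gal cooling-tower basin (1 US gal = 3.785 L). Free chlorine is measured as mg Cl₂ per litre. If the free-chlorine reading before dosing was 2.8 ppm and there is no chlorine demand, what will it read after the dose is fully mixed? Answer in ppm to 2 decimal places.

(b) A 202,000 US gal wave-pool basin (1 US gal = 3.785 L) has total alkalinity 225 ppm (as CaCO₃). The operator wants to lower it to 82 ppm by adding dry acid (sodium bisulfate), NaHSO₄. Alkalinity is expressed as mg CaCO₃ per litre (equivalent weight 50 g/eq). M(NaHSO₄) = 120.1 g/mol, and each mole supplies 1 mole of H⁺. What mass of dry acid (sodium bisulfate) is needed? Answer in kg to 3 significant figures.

(a) 18.87 ppm; (b) 263 kg

(a) Volume: 288,000 US gal × 3.785 L/gal = 1,090,080 L.
(a) Mass of solution: 136 L × 1000 mL/L × 1.12 g/mL = 152,300 g.
(a) Available chlorine delivered: 152,300 g × 0.115 = 17,520 g as Cl₂.
(a) Concentration rise: 17,520 g / 1,090,080 L = 16.07 mg/L = 16.07 ppm.
(a) Final FC: 2.8 + 16.07 = 18.87 ppm.

(b) Volume: 202,000 US gal × 3.785 L/gal = 764,570 L.
(b) Alkalinity to neutralize: (225 − 82) = 143 mg/L as CaCO₃ × 764,570 L = 109,300 g as CaCO₃.
(b) Equivalents of H⁺ required: 109,300 ÷ 50 g/eq = 2187 eq = 2187 mol NaHSO₄.
(b) Mass of NaHSO₄: 2187 × 120.1 = 262,600 g.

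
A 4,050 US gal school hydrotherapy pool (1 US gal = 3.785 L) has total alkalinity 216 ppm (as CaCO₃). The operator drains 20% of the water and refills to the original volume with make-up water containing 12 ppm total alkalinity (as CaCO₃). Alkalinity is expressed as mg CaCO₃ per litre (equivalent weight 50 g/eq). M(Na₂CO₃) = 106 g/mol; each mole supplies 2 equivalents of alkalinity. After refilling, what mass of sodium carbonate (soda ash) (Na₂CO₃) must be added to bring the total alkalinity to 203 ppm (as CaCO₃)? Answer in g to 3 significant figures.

Volume: 4,050 US gal × 3.785 L/gal = 15,329 L.
After draining 20% and refilling: 216 × 0.80 + 12 × 0.20 = 175.2 ppm.
Deficit to target: 203 − 175.2 = 27.8 mg/L.
As CaCO₃: 27.8 mg/L × 15,329 L = 426.2 g; ÷ 50 g/eq ÷ 2 = 4.262 mol Na₂CO₃.
Mass: 4.262 × 106 = 451.7 g.

452 g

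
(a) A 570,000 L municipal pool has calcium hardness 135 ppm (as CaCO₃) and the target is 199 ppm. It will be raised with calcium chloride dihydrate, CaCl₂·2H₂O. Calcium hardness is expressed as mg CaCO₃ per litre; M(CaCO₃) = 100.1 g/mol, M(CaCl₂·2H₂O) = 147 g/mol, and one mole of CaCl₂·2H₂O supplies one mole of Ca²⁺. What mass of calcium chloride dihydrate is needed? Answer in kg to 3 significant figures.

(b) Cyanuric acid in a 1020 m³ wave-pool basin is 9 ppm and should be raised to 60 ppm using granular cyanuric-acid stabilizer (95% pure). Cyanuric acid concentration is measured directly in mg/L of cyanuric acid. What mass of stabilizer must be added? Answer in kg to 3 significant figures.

(a) 53.6 kg; (b) 54.8 kg

(a) Hardness to add: (199 − 135) = 64 mg/L as CaCO₃ × 570,000 L = 36,480 g as CaCO₃.
(a) Moles of Ca²⁺ (1 mol Ca²⁺ ≡ 1 mol CaCO₃): 36,480 / 100.1 g/mol = 364.4 mol.
(a) Mass of CaCl₂·2H₂O: 364.4 × 147 = 53,570 g.

(b) Volume: 1020 m³ = 1,020,000 L.
(b) CYA to add: (60 − 9) = 51 mg/L × 1,020,000 L = 52,020 g cyanuric acid.
(b) At 95% purity: 52,020 / 0.95 = 54,760 g product.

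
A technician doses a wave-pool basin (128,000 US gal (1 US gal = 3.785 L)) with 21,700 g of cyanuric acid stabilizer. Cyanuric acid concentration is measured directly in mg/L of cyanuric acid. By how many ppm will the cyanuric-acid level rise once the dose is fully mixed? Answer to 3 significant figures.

44.8 ppm

Volume: 128,000 US gal × 3.785 L/gal = 484,480 L.
Rise: 21,700 g / 484,480 L × 1000 = 44.79 mg/L.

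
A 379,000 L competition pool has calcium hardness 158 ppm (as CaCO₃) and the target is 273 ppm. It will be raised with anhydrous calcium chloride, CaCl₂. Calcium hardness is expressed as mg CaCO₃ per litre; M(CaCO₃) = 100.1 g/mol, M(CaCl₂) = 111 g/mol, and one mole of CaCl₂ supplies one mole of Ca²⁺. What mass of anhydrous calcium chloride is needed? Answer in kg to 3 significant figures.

48.3 kg

Hardness to add: (273 − 158) = 115 mg/L as CaCO₃ × 379,000 L = 43,580 g as CaCO₃.
Moles of Ca²⁺ (1 mol Ca²⁺ ≡ 1 mol CaCO₃): 43,580 / 100.1 g/mol = 435.4 mol.
Mass of CaCl₂: 435.4 × 111 = 48,330 g.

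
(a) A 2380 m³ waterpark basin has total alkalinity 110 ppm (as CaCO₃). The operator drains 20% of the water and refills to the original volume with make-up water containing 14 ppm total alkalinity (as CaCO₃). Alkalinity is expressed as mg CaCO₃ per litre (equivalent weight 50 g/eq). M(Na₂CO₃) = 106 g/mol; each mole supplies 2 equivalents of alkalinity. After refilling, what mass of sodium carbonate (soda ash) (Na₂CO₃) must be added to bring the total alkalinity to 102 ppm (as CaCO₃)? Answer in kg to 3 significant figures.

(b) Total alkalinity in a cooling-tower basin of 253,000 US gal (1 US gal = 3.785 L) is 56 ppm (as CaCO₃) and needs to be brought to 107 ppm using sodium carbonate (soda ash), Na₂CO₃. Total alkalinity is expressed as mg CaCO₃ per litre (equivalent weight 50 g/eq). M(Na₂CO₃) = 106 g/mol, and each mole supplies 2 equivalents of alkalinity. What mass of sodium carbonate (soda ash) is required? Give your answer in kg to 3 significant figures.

(a) 28.3 kg; (b) 51.8 kg

(a) Volume: 2380 m³ = 2,380,000 L.
(a) After draining 20% and refilling: 110 × 0.80 + 14 × 0.20 = 90.8 ppm.
(a) Deficit to target: 102 − 90.8 = 11.2 mg/L.
(a) As CaCO₃: 11.2 mg/L × 2,380,000 L = 26,660 g; ÷ 50 g/eq ÷ 2 = 266.6 mol Na₂CO₃.
(a) Mass: 266.6 × 106 = 28,260 g.

(b) Volume: 253,000 US gal × 3.785 L/gal = 957,605 L.
(b) Alkalinity to add: (107 − 56) = 51 mg/L as CaCO₃ × 957,605 L = 48,840 g as CaCO₃.
(b) Equivalents: 48,840 g ÷ 50 g/eq = 976.8 eq.
(b) Each mole of Na₂CO₃ supplies 2 eq, so 976.8 / 2 = 488.4 mol.
(b) Mass: 488.4 mol × 106 g/mol = 51,770 g.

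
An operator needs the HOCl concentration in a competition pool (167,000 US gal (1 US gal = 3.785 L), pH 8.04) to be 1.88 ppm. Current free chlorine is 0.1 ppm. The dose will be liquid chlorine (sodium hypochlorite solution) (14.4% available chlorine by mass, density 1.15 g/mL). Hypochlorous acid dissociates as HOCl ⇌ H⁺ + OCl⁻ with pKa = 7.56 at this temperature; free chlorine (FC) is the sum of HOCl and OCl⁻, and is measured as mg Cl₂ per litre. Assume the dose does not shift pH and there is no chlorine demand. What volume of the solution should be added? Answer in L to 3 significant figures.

28.5 L

Volume: 167,000 US gal × 3.785 L/gal = 632,095 L.
[OCl⁻]/[HOCl] = 10^(pH − pKa) = 10^(8.04 − 7.56) = 3.02; fraction as HOCl = 1/(1 + 3.02) = 0.2488.
Free chlorine required for 1.88 ppm HOCl: 1.88 / 0.2488 = 7.558 ppm.
FC to add: 7.558 − 0.1 = 7.458 mg/L as Cl₂.
Cl₂ equivalent: 7.458 mg/L × 632,095 L = 4714 g.
Product at 14.4% available Cl: 4714 / 0.144 = 32,740 g.
Volume: 32,740 g ÷ 1.15 g/mL = 28,470 mL.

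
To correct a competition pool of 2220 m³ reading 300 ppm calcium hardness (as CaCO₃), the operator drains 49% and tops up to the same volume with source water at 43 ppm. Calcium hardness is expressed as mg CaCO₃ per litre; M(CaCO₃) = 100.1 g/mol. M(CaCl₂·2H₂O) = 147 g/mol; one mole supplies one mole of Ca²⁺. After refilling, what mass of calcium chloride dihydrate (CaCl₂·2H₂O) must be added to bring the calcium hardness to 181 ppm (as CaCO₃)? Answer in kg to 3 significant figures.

22.6 kg

Volume: 2220 m³ = 2,220,000 L.
After draining 49% and refilling: 300 × 0.51 + 43 × 0.49 = 174.07 ppm.
Deficit to target: 181 − 174.07 = 6.93 mg/L.
As CaCO₃: 6.93 mg/L × 2,220,000 L = 15,380 g; ÷ 100.1 = 153.7 mol Ca²⁺.
Mass: 153.7 × 147 = 22,590 g.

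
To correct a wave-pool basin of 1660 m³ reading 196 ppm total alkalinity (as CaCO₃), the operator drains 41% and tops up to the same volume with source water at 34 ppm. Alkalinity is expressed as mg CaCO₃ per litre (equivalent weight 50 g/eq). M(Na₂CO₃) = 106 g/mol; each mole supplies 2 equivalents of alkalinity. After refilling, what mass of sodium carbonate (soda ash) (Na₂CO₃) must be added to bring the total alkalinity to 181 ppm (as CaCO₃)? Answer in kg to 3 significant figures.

Volume: 1660 m³ = 1,660,000 L.
After draining 41% and refilling: 196 × 0.59 + 34 × 0.41 = 129.58 ppm.
Deficit to target: 181 − 129.58 = 51.42 mg/L.
As CaCO₃: 51.42 mg/L × 1,660,000 L = 85,360 g; ÷ 50 g/eq ÷ 2 = 853.6 mol Na₂CO₃.
Mass: 853.6 × 106 = 90,480 g.

90.5 kg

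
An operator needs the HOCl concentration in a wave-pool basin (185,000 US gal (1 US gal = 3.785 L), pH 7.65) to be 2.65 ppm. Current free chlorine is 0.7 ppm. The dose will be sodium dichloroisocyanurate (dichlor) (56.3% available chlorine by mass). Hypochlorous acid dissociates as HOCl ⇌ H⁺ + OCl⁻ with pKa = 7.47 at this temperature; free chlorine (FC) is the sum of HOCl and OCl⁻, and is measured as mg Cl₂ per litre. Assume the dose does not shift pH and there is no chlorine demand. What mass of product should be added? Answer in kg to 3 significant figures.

7.41 kg

Volume: 185,000 US gal × 3.785 L/gal = 700,225 L.
[OCl⁻]/[HOCl] = 10^(pH − pKa) = 10^(7.65 − 7.47) = 1.514; fraction as HOCl = 1/(1 + 1.514) = 0.3978.
Free chlorine required for 2.65 ppm HOCl: 2.65 / 0.3978 = 6.661 ppm.
FC to add: 6.661 − 0.7 = 5.961 mg/L as Cl₂.
Cl₂ equivalent: 5.961 mg/L × 700,225 L = 4174 g.
Product at 56.3% available Cl: 4174 / 0.563 = 7414 g.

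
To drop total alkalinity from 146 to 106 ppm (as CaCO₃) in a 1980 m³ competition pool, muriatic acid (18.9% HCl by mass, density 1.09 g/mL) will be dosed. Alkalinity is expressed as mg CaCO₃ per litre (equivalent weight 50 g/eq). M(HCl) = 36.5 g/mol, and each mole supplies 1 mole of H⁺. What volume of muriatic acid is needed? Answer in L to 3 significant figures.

Volume: 1980 m³ = 1,980,000 L.
Alkalinity to neutralize: (146 − 106) = 40 mg/L as CaCO₃ × 1,980,000 L = 79,200 g as CaCO₃.
Equivalents of H⁺ required: 79,200 ÷ 50 g/eq = 1584 eq = 1584 mol HCl.
Mass of HCl: 1584 × 36.5 = 57,820 g.
Mass of 18.9% solution: 57,820 / 0.189 = 305,900 g.
Volume: 305,900 g ÷ 1.09 g/mL = 280,600 mL.

281 L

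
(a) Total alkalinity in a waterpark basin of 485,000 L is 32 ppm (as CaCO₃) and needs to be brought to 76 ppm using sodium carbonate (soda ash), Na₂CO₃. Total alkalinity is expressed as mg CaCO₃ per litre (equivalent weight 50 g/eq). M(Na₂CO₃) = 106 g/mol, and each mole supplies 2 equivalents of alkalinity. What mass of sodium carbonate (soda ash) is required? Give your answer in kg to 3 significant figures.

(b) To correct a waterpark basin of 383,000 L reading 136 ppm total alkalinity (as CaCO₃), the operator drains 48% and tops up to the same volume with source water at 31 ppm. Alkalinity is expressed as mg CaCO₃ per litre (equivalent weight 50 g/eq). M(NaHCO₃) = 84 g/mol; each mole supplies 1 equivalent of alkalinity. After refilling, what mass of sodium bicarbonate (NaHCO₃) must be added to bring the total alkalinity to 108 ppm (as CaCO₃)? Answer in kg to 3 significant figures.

(a) Alkalinity to add: (76 − 32) = 44 mg/L as CaCO₃ × 485,000 L = 21,340 g as CaCO₃.
(a) Equivalents: 21,340 g ÷ 50 g/eq = 426.8 eq.
(a) Each mole of Na₂CO₃ supplies 2 eq, so 426.8 / 2 = 213.4 mol.
(a) Mass: 213.4 mol × 106 g/mol = 22,620 g.

(b) After draining 48% and refilling: 136 × 0.52 + 31 × 0.48 = 85.6 ppm.
(b) Deficit to target: 108 − 85.6 = 22.4 mg/L.
(b) As CaCO₃: 22.4 mg/L × 383,000 L = 8579 g; ÷ 50 g/eq ÷ 1 = 171.6 mol NaHCO₃.
(b) Mass: 171.6 × 84 = 14,410 g.

(a) 22.6 kg; (b) 14.4 kg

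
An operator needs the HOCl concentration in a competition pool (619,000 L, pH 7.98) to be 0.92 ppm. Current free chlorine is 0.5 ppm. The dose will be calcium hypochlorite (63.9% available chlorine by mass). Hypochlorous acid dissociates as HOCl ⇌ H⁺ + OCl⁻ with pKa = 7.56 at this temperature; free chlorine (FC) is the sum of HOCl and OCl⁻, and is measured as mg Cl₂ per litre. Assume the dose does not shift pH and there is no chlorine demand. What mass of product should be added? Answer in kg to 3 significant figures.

[OCl⁻]/[HOCl] = 10^(pH − pKa) = 10^(7.98 − 7.56) = 2.63; fraction as HOCl = 1/(1 + 2.63) = 0.2755.
Free chlorine required for 0.92 ppm HOCl: 0.92 / 0.2755 = 3.34 ppm.
FC to add: 3.34 − 0.5 = 2.84 mg/L as Cl₂.
Cl₂ equivalent: 2.84 mg/L × 619,000 L = 1758 g.
Product at 63.9% available Cl: 1758 / 0.639 = 2751 g.

2.75 kg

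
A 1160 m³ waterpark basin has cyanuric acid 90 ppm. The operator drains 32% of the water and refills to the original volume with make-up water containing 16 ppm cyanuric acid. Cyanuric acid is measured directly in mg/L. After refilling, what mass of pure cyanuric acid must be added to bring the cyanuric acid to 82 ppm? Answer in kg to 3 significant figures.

Volume: 1160 m³ = 1,160,000 L.
After draining 32% and refilling: 90 × 0.68 + 16 × 0.32 = 66.32 ppm.
Deficit to target: 82 − 66.32 = 15.68 mg/L.
Mass: 15.68 mg/L × 1,160,000 L = 18,190 g cyanuric acid.

18.2 kg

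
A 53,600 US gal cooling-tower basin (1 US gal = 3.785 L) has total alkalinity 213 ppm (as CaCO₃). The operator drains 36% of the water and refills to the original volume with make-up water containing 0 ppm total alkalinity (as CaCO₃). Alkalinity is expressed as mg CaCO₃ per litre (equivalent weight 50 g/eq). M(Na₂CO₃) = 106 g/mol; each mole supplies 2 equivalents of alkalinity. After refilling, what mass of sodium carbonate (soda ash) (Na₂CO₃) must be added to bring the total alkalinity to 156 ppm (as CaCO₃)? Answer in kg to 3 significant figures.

4.23 kg

Volume: 53,600 US gal × 3.785 L/gal = 202,876 L.
After draining 36% and refilling: 213 × 0.64 + 0 × 0.36 = 136.32 ppm.
Deficit to target: 156 − 136.32 = 19.68 mg/L.
As CaCO₃: 19.68 mg/L × 202,876 L = 3993 g; ÷ 50 g/eq ÷ 2 = 39.93 mol Na₂CO₃.
Mass: 39.93 × 106 = 4232 g.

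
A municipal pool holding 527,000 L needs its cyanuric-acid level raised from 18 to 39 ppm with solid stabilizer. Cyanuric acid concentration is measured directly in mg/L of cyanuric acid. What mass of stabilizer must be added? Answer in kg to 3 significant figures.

CYA to add: (39 − 18) = 21 mg/L × 527,000 L = 11,070 g cyanuric acid.

11.1 kg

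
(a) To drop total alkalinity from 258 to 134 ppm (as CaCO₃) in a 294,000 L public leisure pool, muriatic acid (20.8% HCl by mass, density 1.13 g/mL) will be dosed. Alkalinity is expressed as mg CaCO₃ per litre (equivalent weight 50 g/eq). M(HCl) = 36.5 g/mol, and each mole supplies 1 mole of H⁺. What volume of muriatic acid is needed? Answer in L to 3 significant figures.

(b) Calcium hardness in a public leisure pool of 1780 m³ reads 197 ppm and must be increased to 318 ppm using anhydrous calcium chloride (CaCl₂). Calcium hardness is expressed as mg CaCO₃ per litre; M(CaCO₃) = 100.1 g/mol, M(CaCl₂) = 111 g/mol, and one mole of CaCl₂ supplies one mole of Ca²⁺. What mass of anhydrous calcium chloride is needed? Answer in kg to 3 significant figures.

(a) Alkalinity to neutralize: (258 − 134) = 124 mg/L as CaCO₃ × 294,000 L = 36,460 g as CaCO₃.
(a) Equivalents of H⁺ required: 36,460 ÷ 50 g/eq = 729.1 eq = 729.1 mol HCl.
(a) Mass of HCl: 729.1 × 36.5 = 26,610 g.
(a) Mass of 20.8% solution: 26,610 / 0.208 = 127,900 g.
(a) Volume: 127,900 g ÷ 1.13 g/mL = 113,200 mL.

(b) Volume: 1780 m³ = 1,780,000 L.
(b) Hardness to add: (318 − 197) = 121 mg/L as CaCO₃ × 1,780,000 L = 215,400 g as CaCO₃.
(b) Moles of Ca²⁺ (1 mol Ca²⁺ ≡ 1 mol CaCO₃): 215,400 / 100.1 g/mol = 2152 mol.
(b) Mass of CaCl₂: 2152 × 111 = 238,800 g.

(a) 113 L; (b) 239 kg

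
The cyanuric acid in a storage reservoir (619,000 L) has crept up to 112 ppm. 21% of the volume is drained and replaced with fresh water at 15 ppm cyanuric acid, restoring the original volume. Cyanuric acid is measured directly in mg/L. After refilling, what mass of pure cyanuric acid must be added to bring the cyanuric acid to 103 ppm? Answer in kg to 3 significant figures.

7.04 kg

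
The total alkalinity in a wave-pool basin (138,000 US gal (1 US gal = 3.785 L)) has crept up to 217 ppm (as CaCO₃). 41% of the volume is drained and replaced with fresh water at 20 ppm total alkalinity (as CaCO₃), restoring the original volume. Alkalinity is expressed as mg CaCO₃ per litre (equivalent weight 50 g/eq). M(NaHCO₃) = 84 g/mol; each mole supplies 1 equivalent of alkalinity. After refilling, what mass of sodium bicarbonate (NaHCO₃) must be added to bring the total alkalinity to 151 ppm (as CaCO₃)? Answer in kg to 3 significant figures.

13.0 kg

Volume: 138,000 US gal × 3.785 L/gal = 522,330 L.
After draining 41% and refilling: 217 × 0.59 + 20 × 0.41 = 136.23 ppm.
Deficit to target: 151 − 136.23 = 14.77 mg/L.
As CaCO₃: 14.77 mg/L × 522,330 L = 7715 g; ÷ 50 g/eq ÷ 1 = 154.3 mol NaHCO₃.
Mass: 154.3 × 84 = 12,960 g.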